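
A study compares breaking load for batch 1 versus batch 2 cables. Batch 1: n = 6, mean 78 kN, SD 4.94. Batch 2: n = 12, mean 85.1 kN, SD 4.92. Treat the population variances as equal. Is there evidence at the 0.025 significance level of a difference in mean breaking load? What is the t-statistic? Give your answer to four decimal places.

-2.8825

Let group 1 = batch 1, group 2 = batch 2. H0: μ_1 = μ_2; H1: μ_1 ≠ μ_2 (two-sample pooled-variance t-test, two-sided).
s_p² = [(6−1)·4.94² + (12−1)·4.92²]/(6+12−2) = 24.268
t = (78 − 85.1)/√[24.268·(1/6 + 1/12)] = -2.8825
df = n₁ + n₂ − 2 = 16
Two-sided p-value ≈ 0.0108
Since p ≈ 0.0108 < α = 0.025, reject H0; the data support H1.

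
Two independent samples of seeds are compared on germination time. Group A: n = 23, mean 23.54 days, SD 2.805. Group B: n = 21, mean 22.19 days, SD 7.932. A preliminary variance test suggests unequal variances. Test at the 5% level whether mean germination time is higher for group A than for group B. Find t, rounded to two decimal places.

0.74

Let group 1 = group A, group 2 = group B. H0: μ_1 = μ_2; H1: μ_1 > μ_2 (Welch's two-sample t-test, right-tailed).
t = (x̄_1 − x̄_2)/√(s_1²/n_1 + s_2²/n_2) = (23.54 − 22.19)/√(2.805²/23 + 7.932²/21) = 0.74
Welch–Satterthwaite df ≈ 24.54
p-value = P(T ≥ 0.74) ≈ 0.233
Since p ≈ 0.233 > α = 0.05, fail to reject H0; the evidence is not statistically significant.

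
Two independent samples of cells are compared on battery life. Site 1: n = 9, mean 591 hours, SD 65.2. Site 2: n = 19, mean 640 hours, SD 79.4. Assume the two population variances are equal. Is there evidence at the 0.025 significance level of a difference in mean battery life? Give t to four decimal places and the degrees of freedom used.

t = -1.6078, df = 26

Let group 1 = site 1, group 2 = site 2. H0: μ_1 = μ_2; H1: μ_1 ≠ μ_2 (two-sample pooled-variance t-test, two-sided).
s_p² = [(9−1)·65.2² + (19−1)·79.4²]/(9+19−2) = 5672.57
t = (591 − 640)/√[5672.57·(1/9 + 1/19)] = -1.6078
df = n₁ + n₂ − 2 = 26
Two-sided p-value ≈ 0.1200
Since p ≈ 0.1200 > α = 0.025, fail to reject H0; the data do not provide sufficient evidence against H0.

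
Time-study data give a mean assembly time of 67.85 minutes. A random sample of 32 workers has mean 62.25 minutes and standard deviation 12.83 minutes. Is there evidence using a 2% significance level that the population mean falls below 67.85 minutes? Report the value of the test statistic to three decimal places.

H0: μ = 67.85; H1: μ < 67.85 (one-sample t-test, left-tailed).
t = (x̄ − μ₀)/(s/√n) = (62.25 − 67.85)/(12.83/√32) = -2.469
df = n − 1 = 31
p-value = P(T ≤ -2.469) ≈ 0.010
Since p ≈ 0.010 < α = 0.02, reject H0; the data support H1.

-2.469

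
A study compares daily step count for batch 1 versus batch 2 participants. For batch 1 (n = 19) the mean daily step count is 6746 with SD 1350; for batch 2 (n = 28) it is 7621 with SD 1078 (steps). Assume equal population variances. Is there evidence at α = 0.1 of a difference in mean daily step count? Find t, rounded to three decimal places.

Let group 1 = batch 1, group 2 = batch 2. H0: μ_1 = μ_2; H1: μ_1 ≠ μ_2 (two-sample pooled-variance t-test, two-sided).
s_p² = [(19−1)·1350² + (28−1)·1078²]/(19+28−2) = 1426250
t = (6746 − 7621)/√[1426250·(1/19 + 1/28)] = -2.465
df = n₁ + n₂ − 2 = 45
Two-sided p-value ≈ 0.0176
Since p ≈ 0.0176 < α = 0.1, reject H0; the data support H1.

-2.465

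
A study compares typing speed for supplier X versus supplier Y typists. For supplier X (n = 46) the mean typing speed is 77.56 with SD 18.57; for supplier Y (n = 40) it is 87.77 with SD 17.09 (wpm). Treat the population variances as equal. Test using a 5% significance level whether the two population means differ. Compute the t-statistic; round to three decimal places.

-2.639

Let group 1 = supplier X, group 2 = supplier Y. H0: μ_1 = μ_2; H1: μ_1 ≠ μ_2 (two-sample pooled-variance t-test, two-sided).
s_p² = [(46−1)·18.57² + (40−1)·17.09²]/(46+40−2) = 320.341
t = (77.56 − 87.77)/√[320.341·(1/46 + 1/40)] = -2.639
df = n₁ + n₂ − 2 = 84
Two-sided p-value ≈ 0.0099
Since p ≈ 0.0099 < α = 0.05, reject H0; the data support H1.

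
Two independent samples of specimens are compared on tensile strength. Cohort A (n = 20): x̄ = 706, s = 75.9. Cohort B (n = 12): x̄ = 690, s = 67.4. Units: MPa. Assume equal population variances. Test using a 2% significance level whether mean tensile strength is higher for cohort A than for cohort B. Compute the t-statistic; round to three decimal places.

Let group 1 = cohort A, group 2 = cohort B. H0: μ_1 = μ_2; H1: μ_1 > μ_2 (two-sample pooled-variance t-test, right-tailed).
s_p² = [(20−1)·75.9² + (12−1)·67.4²]/(20+12−2) = 5314.19
t = (706 − 690)/√[5314.19·(1/20 + 1/12)] = 0.601
df = n₁ + n₂ − 2 = 30
p-value = P(T ≥ 0.601) ≈ 0.276
Since p ≈ 0.276 > α = 0.02, fail to reject H0; the evidence is not statistically significant.

0.601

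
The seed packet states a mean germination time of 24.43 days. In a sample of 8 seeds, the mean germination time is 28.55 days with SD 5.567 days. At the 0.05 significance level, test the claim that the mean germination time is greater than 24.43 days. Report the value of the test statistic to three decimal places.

H0: μ = 24.43; H1: μ > 24.43 (one-sample t-test, right-tailed).
t = (x̄ − μ₀)/(s/√n) = (28.55 − 24.43)/(5.567/√8) = 2.093
df = n − 1 = 7
p-value = P(T ≥ 2.093) ≈ 0.037
Since p ≈ 0.037 < α = 0.05, reject H0; the data support H1.

2.093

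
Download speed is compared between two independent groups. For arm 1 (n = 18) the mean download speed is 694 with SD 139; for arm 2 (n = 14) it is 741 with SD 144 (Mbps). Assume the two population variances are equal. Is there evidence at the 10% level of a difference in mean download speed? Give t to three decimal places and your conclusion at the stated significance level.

Let group 1 = arm 1, group 2 = arm 2. H0: μ_1 = μ_2; H1: μ_1 ≠ μ_2 (two-sample pooled-variance t-test, two-sided).
s_p² = [(18−1)·139² + (14−1)·144²]/(18+14−2) = 19934.2
t = (694 − 741)/√[19934.2·(1/18 + 1/14)] = -0.934
df = n₁ + n₂ − 2 = 30
Two-sided p-value ≈ 0.358
Since p ≈ 0.358 > α = 0.1, fail to reject H0; the data do not provide sufficient evidence against H0.

t = -0.934; fail to reject H0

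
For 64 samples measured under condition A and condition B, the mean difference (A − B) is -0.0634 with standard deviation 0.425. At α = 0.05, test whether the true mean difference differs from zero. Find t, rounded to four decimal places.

H0: μ_d = 0; H1: μ_d ≠ 0 (paired t-test on the differences, two-sided).
t = d̄/(s_d/√n) = -0.0634/(0.425/√64) = -1.1934
df = n − 1 = 63
Two-sided p-value ≈ 0.2372
Since p ≈ 0.2372 > α = 0.05, fail to reject H0; the data do not provide sufficient evidence against H0.

-1.1934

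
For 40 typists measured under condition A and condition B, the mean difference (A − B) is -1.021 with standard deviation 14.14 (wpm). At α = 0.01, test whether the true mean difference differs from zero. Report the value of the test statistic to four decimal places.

-0.4567

H0: μ_d = 0; H1: μ_d ≠ 0 (paired t-test on the differences, two-sided).
t = d̄/(s_d/√n) = -1.021/(14.14/√40) = -0.4567
df = n − 1 = 39
Two-sided p-value ≈ 0.6504
Since p ≈ 0.6504 > α = 0.01, fail to reject H0; the data do not provide sufficient evidence against H0.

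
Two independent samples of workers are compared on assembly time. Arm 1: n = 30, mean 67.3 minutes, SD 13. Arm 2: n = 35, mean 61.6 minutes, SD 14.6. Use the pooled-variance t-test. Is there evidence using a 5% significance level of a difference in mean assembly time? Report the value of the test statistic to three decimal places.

Let group 1 = arm 1, group 2 = arm 2. H0: μ_1 = μ_2; H1: μ_1 ≠ μ_2 (two-sample pooled-variance t-test, two-sided).
s_p² = [(30−1)·13² + (35−1)·14.6²]/(30+35−2) = 192.832
t = (67.3 − 61.6)/√[192.832·(1/30 + 1/35)] = 1.650
df = n₁ + n₂ − 2 = 63
Two-sided p-value ≈ 0.104
Since p ≈ 0.104 > α = 0.05, fail to reject H0; the evidence is not statistically significant.

1.650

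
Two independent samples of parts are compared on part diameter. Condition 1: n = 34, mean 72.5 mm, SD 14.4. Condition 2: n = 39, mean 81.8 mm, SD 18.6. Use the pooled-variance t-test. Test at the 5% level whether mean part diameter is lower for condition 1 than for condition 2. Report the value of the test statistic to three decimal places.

Let group 1 = condition 1, group 2 = condition 2. H0: μ_1 = μ_2; H1: μ_1 < μ_2 (two-sample pooled-variance t-test, left-tailed).
s_p² = [(34−1)·14.4² + (39−1)·18.6²]/(34+39−2) = 281.54
t = (72.5 − 81.8)/√[281.54·(1/34 + 1/39)] = -2.362
df = n₁ + n₂ − 2 = 71
p-value = P(T ≤ -2.362) ≈ 0.0105
Since p ≈ 0.0105 < α = 0.05, reject H0; the evidence is statistically significant.

-2.362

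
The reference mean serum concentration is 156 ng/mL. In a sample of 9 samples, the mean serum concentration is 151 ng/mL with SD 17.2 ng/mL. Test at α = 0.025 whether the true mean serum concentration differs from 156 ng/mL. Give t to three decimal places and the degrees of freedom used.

H0: μ = 156; H1: μ ≠ 156 (one-sample t-test, two-sided).
t = (x̄ − μ₀)/(s/√n) = (151 − 156)/(17.2/√9) = -0.872
df = n − 1 = 8
Two-sided p-value ≈ 0.4086
Since p ≈ 0.4086 > α = 0.025, fail to reject H0; the evidence is not statistically significant.

t = -0.872, df = 8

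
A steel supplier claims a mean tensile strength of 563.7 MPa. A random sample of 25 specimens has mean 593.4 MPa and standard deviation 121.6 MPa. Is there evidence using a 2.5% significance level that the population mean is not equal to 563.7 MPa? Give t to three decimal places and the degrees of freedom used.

t = 1.221, df = 24

H0: μ = 563.7; H1: μ ≠ 563.7 (one-sample t-test, two-sided).
t = (x̄ − μ₀)/(s/√n) = (593.4 − 563.7)/(121.6/√25) = 1.221
df = n − 1 = 24
Two-sided p-value ≈ 0.2339
Since p ≈ 0.2339 > α = 0.025, fail to reject H0; the evidence is not statistically significant.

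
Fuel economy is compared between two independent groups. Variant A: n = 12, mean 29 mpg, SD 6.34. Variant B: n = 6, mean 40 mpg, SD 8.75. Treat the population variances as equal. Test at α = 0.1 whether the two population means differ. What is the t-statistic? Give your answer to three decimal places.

Let group 1 = variant A, group 2 = variant B. H0: μ_1 = μ_2; H1: μ_1 ≠ μ_2 (two-sample pooled-variance t-test, two-sided).
s_p² = [(12−1)·6.34² + (6−1)·8.75²]/(12+6−2) = 51.5603
t = (29 − 40)/√[51.5603·(1/12 + 1/6)] = -3.064
df = n₁ + n₂ − 2 = 16
Two-sided p-value ≈ 0.0074
Since p ≈ 0.0074 < α = 0.1, reject H0; the data support H1.

-3.064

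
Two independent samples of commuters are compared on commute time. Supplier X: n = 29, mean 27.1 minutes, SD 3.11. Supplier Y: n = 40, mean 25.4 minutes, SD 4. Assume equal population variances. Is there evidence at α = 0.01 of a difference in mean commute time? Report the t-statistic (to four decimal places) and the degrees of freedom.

t = 1.9073, df = 67

Let group 1 = supplier X, group 2 = supplier Y. H0: μ_1 = μ_2; H1: μ_1 ≠ μ_2 (two-sample pooled-variance t-test, two-sided).
s_p² = [(29−1)·3.11² + (40−1)·4²]/(29+40−2) = 13.3555
t = (27.1 − 25.4)/√[13.3555·(1/29 + 1/40)] = 1.9073
df = n₁ + n₂ − 2 = 67
Two-sided p-value ≈ 0.061
Since p ≈ 0.061 > α = 0.01, fail to reject H0; the evidence is not statistically significant.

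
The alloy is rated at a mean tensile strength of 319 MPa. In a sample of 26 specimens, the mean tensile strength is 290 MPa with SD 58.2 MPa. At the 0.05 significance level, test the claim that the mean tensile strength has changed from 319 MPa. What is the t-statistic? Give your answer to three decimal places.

-2.541

H0: μ = 319; H1: μ ≠ 319 (one-sample t-test, two-sided).
t = (x̄ − μ₀)/(s/√n) = (290 − 319)/(58.2/√26) = -2.541
df = n − 1 = 25
Two-sided p-value ≈ 0.018
Since p ≈ 0.018 < α = 0.05, reject H0; the data support H1.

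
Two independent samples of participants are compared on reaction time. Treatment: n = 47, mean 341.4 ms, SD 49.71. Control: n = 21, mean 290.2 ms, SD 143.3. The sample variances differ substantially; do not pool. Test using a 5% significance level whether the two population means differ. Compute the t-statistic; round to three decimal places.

1.595

Let group 1 = treatment, group 2 = control. H0: μ_1 = μ_2; H1: μ_1 ≠ μ_2 (Welch's two-sample t-test, two-sided).
t = (x̄_1 − x̄_2)/√(s_1²/n_1 + s_2²/n_2) = (341.4 − 290.2)/√(49.71²/47 + 143.3²/21) = 1.595
Welch–Satterthwaite df ≈ 22.18
Two-sided p-value ≈ 0.1249
Since p ≈ 0.1249 > α = 0.05, fail to reject H0; the evidence is not statistically significant.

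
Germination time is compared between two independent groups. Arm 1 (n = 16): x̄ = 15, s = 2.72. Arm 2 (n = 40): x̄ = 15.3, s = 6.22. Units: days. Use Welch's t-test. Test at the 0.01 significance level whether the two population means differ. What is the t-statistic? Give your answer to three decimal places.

Let group 1 = arm 1, group 2 = arm 2. H0: μ_1 = μ_2; H1: μ_1 ≠ μ_2 (Welch's two-sample t-test, two-sided).
t = (x̄_1 − x̄_2)/√(s_1²/n_1 + s_2²/n_2) = (15 − 15.3)/√(2.72²/16 + 6.22²/40) = -0.251
Welch–Satterthwaite df ≈ 53.44
Two-sided p-value ≈ 0.803
Since p ≈ 0.803 > α = 0.01, fail to reject H0; the evidence is not statistically significant.

-0.251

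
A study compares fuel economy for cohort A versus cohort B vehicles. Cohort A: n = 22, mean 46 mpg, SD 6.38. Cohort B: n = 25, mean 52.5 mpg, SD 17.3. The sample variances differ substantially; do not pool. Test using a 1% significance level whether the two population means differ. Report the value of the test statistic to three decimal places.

-1.748

Let group 1 = cohort A, group 2 = cohort B. H0: μ_1 = μ_2; H1: μ_1 ≠ μ_2 (Welch's two-sample t-test, two-sided).
t = (x̄_1 − x̄_2)/√(s_1²/n_1 + s_2²/n_2) = (46 − 52.5)/√(6.38²/22 + 17.3²/25) = -1.748
Welch–Satterthwaite df ≈ 31.14
Two-sided p-value ≈ 0.090
Since p ≈ 0.090 > α = 0.01, fail to reject H0; the evidence is not statistically significant.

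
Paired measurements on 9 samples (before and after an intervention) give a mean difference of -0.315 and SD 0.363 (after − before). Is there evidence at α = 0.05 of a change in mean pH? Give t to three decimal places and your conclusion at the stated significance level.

t = -2.603; reject H0

H0: μ_d = 0; H1: μ_d ≠ 0 (paired t-test on the differences, two-sided).
t = d̄/(s_d/√n) = -0.315/(0.363/√9) = -2.603
df = n − 1 = 8
Two-sided p-value ≈ 0.0315
Since p ≈ 0.0315 < α = 0.05, reject H0; the data support H1.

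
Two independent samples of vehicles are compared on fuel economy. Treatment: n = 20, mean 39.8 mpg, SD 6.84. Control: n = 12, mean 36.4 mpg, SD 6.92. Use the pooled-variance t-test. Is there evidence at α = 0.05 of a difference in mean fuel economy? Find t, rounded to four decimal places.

1.3555

Let group 1 = treatment, group 2 = control. H0: μ_1 = μ_2; H1: μ_1 ≠ μ_2 (two-sample pooled-variance t-test, two-sided).
s_p² = [(20−1)·6.84² + (12−1)·6.92²]/(20+12−2) = 47.1892
t = (39.8 − 36.4)/√[47.1892·(1/20 + 1/12)] = 1.3555
df = n₁ + n₂ − 2 = 30
Two-sided p-value ≈ 0.1854
Since p ≈ 0.1854 > α = 0.05, fail to reject H0; the data do not provide sufficient evidence against H0.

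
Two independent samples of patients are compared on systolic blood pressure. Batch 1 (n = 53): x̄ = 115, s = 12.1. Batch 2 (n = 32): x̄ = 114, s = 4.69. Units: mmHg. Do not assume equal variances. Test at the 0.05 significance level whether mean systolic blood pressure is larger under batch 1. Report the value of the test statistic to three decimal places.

Let group 1 = batch 1, group 2 = batch 2. H0: μ_1 = μ_2; H1: μ_1 > μ_2 (Welch's two-sample t-test, right-tailed).
t = (x̄_1 − x̄_2)/√(s_1²/n_1 + s_2²/n_2) = (115 − 114)/√(12.1²/53 + 4.69²/32) = 0.538
Welch–Satterthwaite df ≈ 73.47
p-value = P(T ≥ 0.538) ≈ 0.2960
Since p ≈ 0.2960 > α = 0.05, fail to reject H0; the evidence is not statistically significant.

0.538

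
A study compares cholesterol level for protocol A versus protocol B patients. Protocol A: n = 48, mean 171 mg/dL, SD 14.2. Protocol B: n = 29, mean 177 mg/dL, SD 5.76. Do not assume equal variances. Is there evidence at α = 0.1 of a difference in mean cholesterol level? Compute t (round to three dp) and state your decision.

Let group 1 = protocol A, group 2 = protocol B. H0: μ_1 = μ_2; H1: μ_1 ≠ μ_2 (Welch's two-sample t-test, two-sided).
t = (x̄_1 − x̄_2)/√(s_1²/n_1 + s_2²/n_2) = (171 − 177)/√(14.2²/48 + 5.76²/29) = -2.595
Welch–Satterthwaite df ≈ 67.66
Two-sided p-value ≈ 0.0116
Since p ≈ 0.0116 < α = 0.1, reject H0; the evidence is statistically significant.

t = -2.595; reject H0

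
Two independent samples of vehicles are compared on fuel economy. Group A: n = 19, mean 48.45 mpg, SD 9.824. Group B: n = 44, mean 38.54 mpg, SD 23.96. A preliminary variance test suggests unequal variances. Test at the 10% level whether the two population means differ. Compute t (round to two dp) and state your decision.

Let group 1 = group A, group 2 = group B. H0: μ_1 = μ_2; H1: μ_1 ≠ μ_2 (Welch's two-sample t-test, two-sided).
t = (x̄_1 − x̄_2)/√(s_1²/n_1 + s_2²/n_2) = (48.45 − 38.54)/√(9.824²/19 + 23.96²/44) = 2.33
Welch–Satterthwaite df ≈ 60.94
Two-sided p-value ≈ 0.0233
Since p ≈ 0.0233 < α = 0.1, reject H0; the data support H1.

t = 2.33; reject H0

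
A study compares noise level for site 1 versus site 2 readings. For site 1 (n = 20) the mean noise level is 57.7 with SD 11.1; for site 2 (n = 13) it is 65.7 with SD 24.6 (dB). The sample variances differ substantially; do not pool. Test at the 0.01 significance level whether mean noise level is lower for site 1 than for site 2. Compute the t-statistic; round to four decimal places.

-1.1019

Let group 1 = site 1, group 2 = site 2. H0: μ_1 = μ_2; H1: μ_1 < μ_2 (Welch's two-sample t-test, left-tailed).
t = (x̄_1 − x̄_2)/√(s_1²/n_1 + s_2²/n_2) = (57.7 − 65.7)/√(11.1²/20 + 24.6²/13) = -1.1019
Welch–Satterthwaite df ≈ 15.22
p-value = P(T ≤ -1.1019) ≈ 0.144
Since p ≈ 0.144 > α = 0.01, fail to reject H0; the data do not provide sufficient evidence against H0.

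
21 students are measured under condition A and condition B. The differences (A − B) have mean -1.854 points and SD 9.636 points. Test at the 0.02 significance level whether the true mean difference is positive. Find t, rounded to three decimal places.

-0.882

H0: μ_d = 0; H1: μ_d > 0 (paired t-test on the differences, right-tailed).
t = d̄/(s_d/√n) = -1.854/(9.636/√21) = -0.882
df = n − 1 = 20
p-value = P(T ≥ -0.882) ≈ 0.806
Since p ≈ 0.806 > α = 0.02, fail to reject H0; the evidence is not statistically significant.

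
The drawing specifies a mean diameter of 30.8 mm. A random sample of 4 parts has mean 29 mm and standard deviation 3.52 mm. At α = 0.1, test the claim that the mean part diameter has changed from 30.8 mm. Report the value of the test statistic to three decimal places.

H0: μ = 30.8; H1: μ ≠ 30.8 (one-sample t-test, two-sided).
t = (x̄ − μ₀)/(s/√n) = (29 − 30.8)/(3.52/√4) = -1.023
df = n − 1 = 3
Two-sided p-value ≈ 0.382
Since p ≈ 0.382 > α = 0.1, fail to reject H0; the data do not provide sufficient evidence against H0.

-1.023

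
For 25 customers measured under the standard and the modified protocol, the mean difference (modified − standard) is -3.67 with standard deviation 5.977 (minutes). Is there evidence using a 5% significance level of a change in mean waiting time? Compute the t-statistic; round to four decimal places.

-3.0701

H0: μ_d = 0; H1: μ_d ≠ 0 (paired t-test on the differences, two-sided).
t = d̄/(s_d/√n) = -3.67/(5.977/√25) = -3.0701
df = n − 1 = 24
Two-sided p-value ≈ 0.0053
Since p ≈ 0.0053 < α = 0.05, reject H0; the evidence is statistically significant.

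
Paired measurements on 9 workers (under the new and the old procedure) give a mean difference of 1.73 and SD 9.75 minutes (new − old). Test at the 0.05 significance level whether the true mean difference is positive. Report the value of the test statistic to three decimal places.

0.532

H0: μ_d = 0; H1: μ_d > 0 (paired t-test on the differences, right-tailed).
t = d̄/(s_d/√n) = 1.73/(9.75/√9) = 0.532
df = n − 1 = 8
p-value = P(T ≥ 0.532) ≈ 0.3045
Since p ≈ 0.3045 > α = 0.05, fail to reject H0; the data do not provide sufficient evidence against H0.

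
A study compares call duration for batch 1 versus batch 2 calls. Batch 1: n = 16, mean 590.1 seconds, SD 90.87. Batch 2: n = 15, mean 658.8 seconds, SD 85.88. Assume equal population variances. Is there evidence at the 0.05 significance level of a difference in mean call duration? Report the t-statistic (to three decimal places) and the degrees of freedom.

t = -2.160, df = 29

Let group 1 = batch 1, group 2 = batch 2. H0: μ_1 = μ_2; H1: μ_1 ≠ μ_2 (two-sample pooled-variance t-test, two-sided).
s_p² = [(16−1)·90.87² + (15−1)·85.88²]/(16+15−2) = 7831.57
t = (590.1 − 658.8)/√[7831.57·(1/16 + 1/15)] = -2.160
df = n₁ + n₂ − 2 = 29
Two-sided p-value ≈ 0.0392
Since p ≈ 0.0392 < α = 0.05, reject H0; the evidence is statistically significant.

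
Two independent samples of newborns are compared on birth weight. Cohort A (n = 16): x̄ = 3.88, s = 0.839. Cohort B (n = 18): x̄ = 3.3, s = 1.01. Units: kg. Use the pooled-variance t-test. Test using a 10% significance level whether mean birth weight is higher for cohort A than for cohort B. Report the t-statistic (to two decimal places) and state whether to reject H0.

Let group 1 = cohort A, group 2 = cohort B. H0: μ_1 = μ_2; H1: μ_1 > μ_2 (two-sample pooled-variance t-test, right-tailed).
s_p² = [(16−1)·0.839² + (18−1)·1.01²]/(16+18−2) = 0.871891
t = (3.88 − 3.3)/√[0.871891·(1/16 + 1/18)] = 1.81
df = n₁ + n₂ − 2 = 32
p-value = P(T ≥ 1.81) ≈ 0.0400
Since p ≈ 0.0400 < α = 0.1, reject H0; the evidence is statistically significant.

t = 1.81; reject H0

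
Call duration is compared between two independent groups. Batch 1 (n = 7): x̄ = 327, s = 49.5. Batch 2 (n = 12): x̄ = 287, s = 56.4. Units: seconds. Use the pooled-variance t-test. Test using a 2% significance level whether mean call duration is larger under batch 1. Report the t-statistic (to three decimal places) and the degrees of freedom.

Let group 1 = batch 1, group 2 = batch 2. H0: μ_1 = μ_2; H1: μ_1 > μ_2 (two-sample pooled-variance t-test, right-tailed).
s_p² = [(7−1)·49.5² + (12−1)·56.4²]/(7+12−2) = 2923.06
t = (327 − 287)/√[2923.06·(1/7 + 1/12)] = 1.556
df = n₁ + n₂ − 2 = 17
p-value = P(T ≥ 1.556) ≈ 0.0691
Since p ≈ 0.0691 > α = 0.02, fail to reject H0; the data do not provide sufficient evidence against H0.

t = 1.556, df = 17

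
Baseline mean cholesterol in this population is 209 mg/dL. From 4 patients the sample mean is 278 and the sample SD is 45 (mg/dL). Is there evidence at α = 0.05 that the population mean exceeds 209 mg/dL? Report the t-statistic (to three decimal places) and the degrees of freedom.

H0: μ = 209; H1: μ > 209 (one-sample t-test, right-tailed).
t = (x̄ − μ₀)/(s/√n) = (278 − 209)/(45/√4) = 3.067
df = n − 1 = 3
p-value = P(T ≥ 3.067) ≈ 0.0274
Since p ≈ 0.0274 < α = 0.05, reject H0; the evidence is statistically significant.

t = 3.067, df = 3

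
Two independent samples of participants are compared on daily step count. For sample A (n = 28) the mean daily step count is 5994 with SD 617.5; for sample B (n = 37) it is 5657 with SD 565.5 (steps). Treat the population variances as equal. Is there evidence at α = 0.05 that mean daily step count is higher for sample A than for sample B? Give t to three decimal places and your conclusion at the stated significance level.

t = 2.287; reject H0

Let group 1 = sample A, group 2 = sample B. H0: μ_1 = μ_2; H1: μ_1 > μ_2 (two-sample pooled-variance t-test, right-tailed).
s_p² = [(28−1)·617.5² + (37−1)·565.5²]/(28+37−2) = 346154
t = (5994 − 5657)/√[346154·(1/28 + 1/37)] = 2.287
df = n₁ + n₂ − 2 = 63
p-value = P(T ≥ 2.287) ≈ 0.0128
Since p ≈ 0.0128 < α = 0.05, reject H0; the evidence is statistically significant.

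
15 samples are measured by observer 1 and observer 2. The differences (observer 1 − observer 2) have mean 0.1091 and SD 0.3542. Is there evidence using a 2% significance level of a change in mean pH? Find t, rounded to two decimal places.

H0: μ_d = 0; H1: μ_d ≠ 0 (paired t-test on the differences, two-sided).
t = d̄/(s_d/√n) = 0.1091/(0.3542/√15) = 1.19
df = n − 1 = 14
Two-sided p-value ≈ 0.253
Since p ≈ 0.253 > α = 0.02, fail to reject H0; the evidence is not statistically significant.

1.19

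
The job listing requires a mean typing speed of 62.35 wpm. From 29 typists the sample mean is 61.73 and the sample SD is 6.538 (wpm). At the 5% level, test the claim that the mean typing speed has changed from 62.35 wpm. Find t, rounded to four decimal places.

-0.5107

H0: μ = 62.35; H1: μ ≠ 62.35 (one-sample t-test, two-sided).
t = (x̄ − μ₀)/(s/√n) = (61.73 − 62.35)/(6.538/√29) = -0.5107
df = n − 1 = 28
Two-sided p-value ≈ 0.614
Since p ≈ 0.614 > α = 0.05, fail to reject H0; the evidence is not statistically significant.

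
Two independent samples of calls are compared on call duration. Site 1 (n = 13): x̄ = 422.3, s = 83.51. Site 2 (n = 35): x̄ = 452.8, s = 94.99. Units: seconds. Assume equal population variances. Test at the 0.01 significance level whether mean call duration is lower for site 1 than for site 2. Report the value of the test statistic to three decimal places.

Let group 1 = site 1, group 2 = site 2. H0: μ_1 = μ_2; H1: μ_1 < μ_2 (two-sample pooled-variance t-test, left-tailed).
s_p² = [(13−1)·83.51² + (35−1)·94.99²]/(13+35−2) = 8488.53
t = (422.3 − 452.8)/√[8488.53·(1/13 + 1/35)] = -1.019
df = n₁ + n₂ − 2 = 46
p-value = P(T ≤ -1.019) ≈ 0.157
Since p ≈ 0.157 > α = 0.01, fail to reject H0; the evidence is not statistically significant.

-1.019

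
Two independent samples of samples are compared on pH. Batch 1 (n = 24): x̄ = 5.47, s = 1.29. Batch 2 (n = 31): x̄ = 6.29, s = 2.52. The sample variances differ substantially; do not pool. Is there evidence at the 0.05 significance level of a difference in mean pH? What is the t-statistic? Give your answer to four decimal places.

Let group 1 = batch 1, group 2 = batch 2. H0: μ_1 = μ_2; H1: μ_1 ≠ μ_2 (Welch's two-sample t-test, two-sided).
t = (x̄_1 − x̄_2)/√(s_1²/n_1 + s_2²/n_2) = (5.47 − 6.29)/√(1.29²/24 + 2.52²/31) = -1.5660
Welch–Satterthwaite df ≈ 46.76
Two-sided p-value ≈ 0.1241
Since p ≈ 0.1241 > α = 0.05, fail to reject H0; the data do not provide sufficient evidence against H0.

-1.5660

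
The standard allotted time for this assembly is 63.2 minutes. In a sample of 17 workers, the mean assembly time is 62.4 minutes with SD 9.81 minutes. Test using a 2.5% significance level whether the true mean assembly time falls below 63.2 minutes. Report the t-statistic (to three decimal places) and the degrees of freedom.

H0: μ = 63.2; H1: μ < 63.2 (one-sample t-test, left-tailed).
t = (x̄ − μ₀)/(s/√n) = (62.4 − 63.2)/(9.81/√17) = -0.336
df = n − 1 = 16
p-value = P(T ≤ -0.336) ≈ 0.371
Since p ≈ 0.371 > α = 0.025, fail to reject H0; the evidence is not statistically significant.

t = -0.336, df = 16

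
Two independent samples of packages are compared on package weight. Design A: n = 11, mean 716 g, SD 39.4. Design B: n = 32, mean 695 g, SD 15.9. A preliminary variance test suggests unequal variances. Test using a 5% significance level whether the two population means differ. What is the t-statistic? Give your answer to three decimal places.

1.720

Let group 1 = design A, group 2 = design B. H0: μ_1 = μ_2; H1: μ_1 ≠ μ_2 (Welch's two-sample t-test, two-sided).
t = (x̄_1 − x̄_2)/√(s_1²/n_1 + s_2²/n_2) = (716 − 695)/√(39.4²/11 + 15.9²/32) = 1.720
Welch–Satterthwaite df ≈ 11.14
Two-sided p-value ≈ 0.113
Since p ≈ 0.113 > α = 0.05, fail to reject H0; the evidence is not statistically significant.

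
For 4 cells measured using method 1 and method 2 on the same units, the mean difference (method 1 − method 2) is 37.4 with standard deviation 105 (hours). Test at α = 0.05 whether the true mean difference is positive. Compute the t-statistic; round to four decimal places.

0.7124

H0: μ_d = 0; H1: μ_d > 0 (paired t-test on the differences, right-tailed).
t = d̄/(s_d/√n) = 37.4/(105/√4) = 0.7124
df = n − 1 = 3
p-value = P(T ≥ 0.7124) ≈ 0.264
Since p ≈ 0.264 > α = 0.05, fail to reject H0; the data do not provide sufficient evidence against H0.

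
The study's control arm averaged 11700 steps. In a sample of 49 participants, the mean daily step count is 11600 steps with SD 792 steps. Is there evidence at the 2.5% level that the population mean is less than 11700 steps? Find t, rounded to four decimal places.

-0.8838

H0: μ = 11700; H1: μ < 11700 (one-sample t-test, left-tailed).
t = (x̄ − μ₀)/(s/√n) = (11600 − 11700)/(792/√49) = -0.8838
df = n − 1 = 48
p-value = P(T ≤ -0.8838) ≈ 0.1906
Since p ≈ 0.1906 > α = 0.025, fail to reject H0; the evidence is not statistically significant.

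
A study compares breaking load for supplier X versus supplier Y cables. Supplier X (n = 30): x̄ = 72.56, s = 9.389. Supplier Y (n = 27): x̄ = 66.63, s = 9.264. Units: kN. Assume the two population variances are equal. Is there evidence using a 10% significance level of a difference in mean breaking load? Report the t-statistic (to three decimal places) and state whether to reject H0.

t = 2.396; reject H0

Let group 1 = supplier X, group 2 = supplier Y. H0: μ_1 = μ_2; H1: μ_1 ≠ μ_2 (two-sample pooled-variance t-test, two-sided).
s_p² = [(30−1)·9.389² + (27−1)·9.264²]/(30+27−2) = 87.0511
t = (72.56 − 66.63)/√[87.0511·(1/30 + 1/27)] = 2.396
df = n₁ + n₂ − 2 = 55
Two-sided p-value ≈ 0.0200
Since p ≈ 0.0200 < α = 0.1, reject H0; the data support H1.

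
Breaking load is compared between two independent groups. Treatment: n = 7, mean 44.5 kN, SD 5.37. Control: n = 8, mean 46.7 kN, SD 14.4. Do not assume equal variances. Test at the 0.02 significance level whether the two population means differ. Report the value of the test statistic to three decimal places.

Let group 1 = treatment, group 2 = control. H0: μ_1 = μ_2; H1: μ_1 ≠ μ_2 (Welch's two-sample t-test, two-sided).
t = (x̄_1 − x̄_2)/√(s_1²/n_1 + s_2²/n_2) = (44.5 − 46.7)/√(5.37²/7 + 14.4²/8) = -0.401
Welch–Satterthwaite df ≈ 9.13
Two-sided p-value ≈ 0.697
Since p ≈ 0.697 > α = 0.02, fail to reject H0; the data do not provide sufficient evidence against H0.

-0.401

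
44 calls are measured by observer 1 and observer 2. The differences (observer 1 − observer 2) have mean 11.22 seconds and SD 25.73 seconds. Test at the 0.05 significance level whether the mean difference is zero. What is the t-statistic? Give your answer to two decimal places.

H0: μ_d = 0; H1: μ_d ≠ 0 (paired t-test on the differences, two-sided).
t = d̄/(s_d/√n) = 11.22/(25.73/√44) = 2.89
df = n − 1 = 43
Two-sided p-value ≈ 0.0060
Since p ≈ 0.0060 < α = 0.05, reject H0; the evidence is statistically significant.

2.89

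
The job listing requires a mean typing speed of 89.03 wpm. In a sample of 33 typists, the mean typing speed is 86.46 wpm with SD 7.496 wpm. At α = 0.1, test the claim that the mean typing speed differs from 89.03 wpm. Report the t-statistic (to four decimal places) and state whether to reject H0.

H0: μ = 89.03; H1: μ ≠ 89.03 (one-sample t-test, two-sided).
t = (x̄ − μ₀)/(s/√n) = (86.46 − 89.03)/(7.496/√33) = -1.9695
df = n − 1 = 32
Two-sided p-value ≈ 0.058
Since p ≈ 0.058 < α = 0.1, reject H0; the data support H1.

t = -1.9695; reject H0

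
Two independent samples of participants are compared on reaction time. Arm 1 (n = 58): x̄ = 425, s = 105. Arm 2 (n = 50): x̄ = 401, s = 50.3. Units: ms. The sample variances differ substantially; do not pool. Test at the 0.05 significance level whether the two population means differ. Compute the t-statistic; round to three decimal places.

Let group 1 = arm 1, group 2 = arm 2. H0: μ_1 = μ_2; H1: μ_1 ≠ μ_2 (Welch's two-sample t-test, two-sided).
t = (x̄_1 − x̄_2)/√(s_1²/n_1 + s_2²/n_2) = (425 − 401)/√(105²/58 + 50.3²/50) = 1.547
Welch–Satterthwaite df ≈ 84.43
Two-sided p-value ≈ 0.126
Since p ≈ 0.126 > α = 0.05, fail to reject H0; the evidence is not statistically significant.

1.547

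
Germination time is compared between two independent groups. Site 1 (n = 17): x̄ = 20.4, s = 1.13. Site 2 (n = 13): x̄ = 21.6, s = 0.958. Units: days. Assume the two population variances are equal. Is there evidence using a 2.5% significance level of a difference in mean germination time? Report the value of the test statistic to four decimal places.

-3.0735

Let group 1 = site 1, group 2 = site 2. H0: μ_1 = μ_2; H1: μ_1 ≠ μ_2 (two-sample pooled-variance t-test, two-sided).
s_p² = [(17−1)·1.13² + (13−1)·0.958²]/(17+13−2) = 1.12298
t = (20.4 − 21.6)/√[1.12298·(1/17 + 1/13)] = -3.0735
df = n₁ + n₂ − 2 = 28
Two-sided p-value ≈ 0.005
Since p ≈ 0.005 < α = 0.025, reject H0; the data support H1.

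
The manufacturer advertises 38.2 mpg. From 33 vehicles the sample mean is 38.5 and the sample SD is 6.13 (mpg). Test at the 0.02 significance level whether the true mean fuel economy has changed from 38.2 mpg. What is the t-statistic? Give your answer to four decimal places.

0.2811

H0: μ = 38.2; H1: μ ≠ 38.2 (one-sample t-test, two-sided).
t = (x̄ − μ₀)/(s/√n) = (38.5 − 38.2)/(6.13/√33) = 0.2811
df = n − 1 = 32
Two-sided p-value ≈ 0.7804
Since p ≈ 0.7804 > α = 0.02, fail to reject H0; the evidence is not statistically significant.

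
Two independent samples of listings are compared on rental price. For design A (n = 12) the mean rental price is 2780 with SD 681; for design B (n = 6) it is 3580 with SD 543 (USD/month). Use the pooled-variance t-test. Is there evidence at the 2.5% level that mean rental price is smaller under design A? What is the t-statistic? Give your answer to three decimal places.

-2.496

Let group 1 = design A, group 2 = design B. H0: μ_1 = μ_2; H1: μ_1 < μ_2 (two-sample pooled-variance t-test, left-tailed).
s_p² = [(12−1)·681² + (6−1)·543²]/(12+6−2) = 410976
t = (2780 − 3580)/√[410976·(1/12 + 1/6)] = -2.496
df = n₁ + n₂ − 2 = 16
p-value = P(T ≤ -2.496) ≈ 0.0119
Since p ≈ 0.0119 < α = 0.025, reject H0; the evidence is statistically significant.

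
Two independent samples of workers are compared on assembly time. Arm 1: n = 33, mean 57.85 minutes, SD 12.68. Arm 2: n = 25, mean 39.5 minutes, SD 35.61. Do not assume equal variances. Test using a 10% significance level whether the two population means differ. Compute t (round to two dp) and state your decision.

Let group 1 = arm 1, group 2 = arm 2. H0: μ_1 = μ_2; H1: μ_1 ≠ μ_2 (Welch's two-sample t-test, two-sided).
t = (x̄_1 − x̄_2)/√(s_1²/n_1 + s_2²/n_2) = (57.85 − 39.5)/√(12.68²/33 + 35.61²/25) = 2.46
Welch–Satterthwaite df ≈ 28.63
Two-sided p-value ≈ 0.020
Since p ≈ 0.020 < α = 0.1, reject H0; the evidence is statistically significant.

t = 2.46; reject H0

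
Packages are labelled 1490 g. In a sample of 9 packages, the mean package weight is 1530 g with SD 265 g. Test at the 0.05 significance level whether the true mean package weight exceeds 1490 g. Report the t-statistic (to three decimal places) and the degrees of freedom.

H0: μ = 1490; H1: μ > 1490 (one-sample t-test, right-tailed).
t = (x̄ − μ₀)/(s/√n) = (1530 − 1490)/(265/√9) = 0.453
df = n − 1 = 8
p-value = P(T ≥ 0.453) ≈ 0.3313
Since p ≈ 0.3313 > α = 0.05, fail to reject H0; the data do not provide sufficient evidence against H0.

t = 0.453, df = 8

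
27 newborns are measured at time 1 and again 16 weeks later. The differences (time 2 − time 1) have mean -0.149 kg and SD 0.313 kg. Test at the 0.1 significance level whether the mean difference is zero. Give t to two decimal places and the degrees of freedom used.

t = -2.47, df = 26

H0: μ_d = 0; H1: μ_d ≠ 0 (paired t-test on the differences, two-sided).
t = d̄/(s_d/√n) = -0.149/(0.313/√27) = -2.47
df = n − 1 = 26
Two-sided p-value ≈ 0.020
Since p ≈ 0.020 < α = 0.1, reject H0; the evidence is statistically significant.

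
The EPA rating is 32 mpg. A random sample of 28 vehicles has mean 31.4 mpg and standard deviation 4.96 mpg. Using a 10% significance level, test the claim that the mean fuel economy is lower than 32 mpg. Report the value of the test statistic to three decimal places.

H0: μ = 32; H1: μ < 32 (one-sample t-test, left-tailed).
t = (x̄ − μ₀)/(s/√n) = (31.4 − 32)/(4.96/√28) = -0.640
df = n − 1 = 27
p-value = P(T ≤ -0.640) ≈ 0.264
Since p ≈ 0.264 > α = 0.1, fail to reject H0; the data do not provide sufficient evidence against H0.

-0.640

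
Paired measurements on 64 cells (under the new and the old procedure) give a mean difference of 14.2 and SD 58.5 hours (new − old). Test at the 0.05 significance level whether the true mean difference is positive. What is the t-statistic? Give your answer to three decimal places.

1.942

H0: μ_d = 0; H1: μ_d > 0 (paired t-test on the differences, right-tailed).
t = d̄/(s_d/√n) = 14.2/(58.5/√64) = 1.942
df = n − 1 = 63
p-value = P(T ≥ 1.942) ≈ 0.028
Since p ≈ 0.028 < α = 0.05, reject H0; the data support H1.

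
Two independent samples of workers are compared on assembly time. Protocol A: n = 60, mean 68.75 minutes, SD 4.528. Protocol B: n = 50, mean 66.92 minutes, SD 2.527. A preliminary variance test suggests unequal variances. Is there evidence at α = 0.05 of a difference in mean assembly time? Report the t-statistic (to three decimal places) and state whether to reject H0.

t = 2.671; reject H0

Let group 1 = protocol A, group 2 = protocol B. H0: μ_1 = μ_2; H1: μ_1 ≠ μ_2 (Welch's two-sample t-test, two-sided).
t = (x̄_1 − x̄_2)/√(s_1²/n_1 + s_2²/n_2) = (68.75 − 66.92)/√(4.528²/60 + 2.527²/50) = 2.671
Welch–Satterthwaite df ≈ 95.31
Two-sided p-value ≈ 0.0089
Since p ≈ 0.0089 < α = 0.05, reject H0; the evidence is statistically significant.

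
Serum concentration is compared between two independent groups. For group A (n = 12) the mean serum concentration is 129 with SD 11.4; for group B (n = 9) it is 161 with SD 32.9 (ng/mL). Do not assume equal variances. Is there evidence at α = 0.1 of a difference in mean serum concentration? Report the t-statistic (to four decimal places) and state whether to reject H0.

t = -2.7948; reject H0

Let group 1 = group A, group 2 = group B. H0: μ_1 = μ_2; H1: μ_1 ≠ μ_2 (Welch's two-sample t-test, two-sided).
t = (x̄_1 − x̄_2)/√(s_1²/n_1 + s_2²/n_2) = (129 − 161)/√(11.4²/12 + 32.9²/9) = -2.7948
Welch–Satterthwaite df ≈ 9.45
Two-sided p-value ≈ 0.020
Since p ≈ 0.020 < α = 0.1, reject H0; the evidence is statistically significant.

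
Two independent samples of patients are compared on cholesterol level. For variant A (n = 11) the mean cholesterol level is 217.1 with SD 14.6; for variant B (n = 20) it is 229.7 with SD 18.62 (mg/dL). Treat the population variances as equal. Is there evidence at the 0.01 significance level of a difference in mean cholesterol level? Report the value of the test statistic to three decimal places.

-1.936

Let group 1 = variant A, group 2 = variant B. H0: μ_1 = μ_2; H1: μ_1 ≠ μ_2 (two-sample pooled-variance t-test, two-sided).
s_p² = [(11−1)·14.6² + (20−1)·18.62²]/(11+20−2) = 300.655
t = (217.1 − 229.7)/√[300.655·(1/11 + 1/20)] = -1.936
df = n₁ + n₂ − 2 = 29
Two-sided p-value ≈ 0.063
Since p ≈ 0.063 > α = 0.01, fail to reject H0; the data do not provide sufficient evidence against H0.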